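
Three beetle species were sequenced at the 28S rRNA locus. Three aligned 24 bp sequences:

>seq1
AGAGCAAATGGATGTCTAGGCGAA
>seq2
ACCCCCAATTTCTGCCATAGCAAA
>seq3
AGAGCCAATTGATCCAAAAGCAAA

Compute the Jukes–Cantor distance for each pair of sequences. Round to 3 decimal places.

d(seq1,seq2) = 0.824, d(seq1,seq3) = 0.441, d(seq2,seq3) = 0.441

seq1–seq2: 12/24 sites differ → p = 0.5, d = −0.75 ln(1 − 0.666667) = 0.823960 ≈ 0.824.
seq1–seq3: 8/24 sites differ → p ≈ 0.333333, d = −0.75 ln(1 − 0.444444) = 0.440839 ≈ 0.441.
seq2–seq3: 8/24 sites differ → p ≈ 0.333333, d = −0.75 ln(1 − 0.444444) = 0.440839 ≈ 0.441.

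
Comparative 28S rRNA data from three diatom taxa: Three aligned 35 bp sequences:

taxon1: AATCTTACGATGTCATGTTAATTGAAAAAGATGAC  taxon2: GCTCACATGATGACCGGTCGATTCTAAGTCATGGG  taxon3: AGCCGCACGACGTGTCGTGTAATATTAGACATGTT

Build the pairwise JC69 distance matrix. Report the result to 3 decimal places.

taxon1–taxon2: 17/35 sites differ → p ≈ 0.485714, d = −0.75 ln(1 − 0.647619) = 0.782282 ≈ 0.782.
taxon1–taxon3: 18/35 sites differ → p ≈ 0.514286, d = −0.75 ln(1 − 0.685715) = 0.868091 ≈ 0.868.
taxon2–taxon3: 18/35 sites differ → p ≈ 0.514286, d = −0.75 ln(1 − 0.685715) = 0.868091 ≈ 0.868.

d(taxon1,taxon2) = 0.782, d(taxon1,taxon3) = 0.868, d(taxon2,taxon3) = 0.868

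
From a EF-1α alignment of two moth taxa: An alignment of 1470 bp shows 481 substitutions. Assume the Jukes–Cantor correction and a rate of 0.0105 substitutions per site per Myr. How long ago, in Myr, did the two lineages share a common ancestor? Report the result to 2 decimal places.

20.47

p = 481/1470 ≈ 0.327211.
d = −(3/4) ln(1 − 4p/3) = −0.75 ln(1 − 0.436281) = −0.75 ln(0.563719)
  = −0.75 × (-0.573199) = 0.429899 substitutions/site.
Under a molecular clock d = 2μt, so t = d/(2μ) = 0.429899 / (2 × 0.0105) = 20.47 Myr.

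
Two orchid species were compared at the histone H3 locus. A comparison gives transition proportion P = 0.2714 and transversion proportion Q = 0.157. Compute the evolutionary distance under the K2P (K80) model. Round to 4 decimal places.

Under the Kimura two-parameter model, d = −½ ln(1 − 2P − Q) − ¼ ln(1 − 2Q).
1 − 2P − Q = 0.3002, giving −½ ln(0.3002) = 0.601653.
1 − 2Q = 0.686, giving −¼ ln(0.686) = 0.094219.
d = 0.601653 + 0.094219 = 0.695872.

0.6959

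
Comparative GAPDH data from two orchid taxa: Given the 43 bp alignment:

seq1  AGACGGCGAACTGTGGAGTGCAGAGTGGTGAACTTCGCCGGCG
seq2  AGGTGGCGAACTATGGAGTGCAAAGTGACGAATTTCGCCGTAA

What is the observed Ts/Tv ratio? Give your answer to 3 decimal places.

Transitions are A↔G and C↔T; transversions are all other mismatches.
Transitions: 8. Transversions: 2.
R = 8/2 = 4.000.

4.000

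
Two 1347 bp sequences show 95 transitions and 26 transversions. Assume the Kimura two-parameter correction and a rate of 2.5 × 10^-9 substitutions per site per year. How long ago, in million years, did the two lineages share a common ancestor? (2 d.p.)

19.45

P = 95/1347 ≈ 0.070527 and Q = 26/1347 ≈ 0.019302.
Under the Kimura two-parameter model, d = −½ ln(1 − 2P − Q) − ¼ ln(1 − 2Q).
1 − 2P − Q = 0.839644, giving −½ ln(0.839644) = 0.087389.
1 − 2Q = 0.961396, giving −¼ ln(0.961396) = 0.009842.
d = 0.087389 + 0.009842 = 0.097231.
Under a molecular clock d = 2μt, so t = d/(2μ) = 0.097231 / (2 × 2.5 × 10^-9) = 19.45 million years.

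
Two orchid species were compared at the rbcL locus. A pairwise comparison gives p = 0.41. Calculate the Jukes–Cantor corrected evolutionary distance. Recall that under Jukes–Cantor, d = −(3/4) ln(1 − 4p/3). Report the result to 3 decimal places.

d = −(3/4) ln(1 − 4p/3) = −0.75 ln(1 − 0.546667) = −0.75 ln(0.453333)
  = −0.75 × (-0.791128) = 0.593346 substitutions/site.

0.593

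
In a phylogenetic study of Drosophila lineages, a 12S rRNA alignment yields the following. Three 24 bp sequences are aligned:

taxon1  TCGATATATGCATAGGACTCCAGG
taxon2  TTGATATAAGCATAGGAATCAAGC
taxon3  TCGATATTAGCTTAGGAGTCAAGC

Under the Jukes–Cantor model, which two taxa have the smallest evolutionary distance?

taxon2 and taxon3

taxon1–taxon2: 5/24 differ, p = 0.208, d = 0.244.
taxon1–taxon3: 6/24 differ, p = 0.250, d = 0.304.
taxon2–taxon3: 4/24 differ, p = 0.167, d = 0.188.
The smallest distance is between taxon2 and taxon3.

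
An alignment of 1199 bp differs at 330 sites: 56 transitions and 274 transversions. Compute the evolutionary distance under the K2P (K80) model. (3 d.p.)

0.347

P = 56/1199 ≈ 0.046706 and Q = 274/1199 ≈ 0.228524.
Under the Kimura two-parameter model, d = −½ ln(1 − 2P − Q) − ¼ ln(1 − 2Q).
1 − 2P − Q = 0.678064, giving −½ ln(0.678064) = 0.194257.
1 − 2Q = 0.542952, giving −¼ ln(0.542952) = 0.152684.
d = 0.194257 + 0.152684 = 0.346941.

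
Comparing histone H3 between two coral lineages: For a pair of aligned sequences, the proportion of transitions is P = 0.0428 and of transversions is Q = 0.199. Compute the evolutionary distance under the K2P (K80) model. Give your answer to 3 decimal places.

Under the Kimura two-parameter model, d = −½ ln(1 − 2P − Q) − ¼ ln(1 − 2Q).
1 − 2P − Q = 0.7154, giving −½ ln(0.7154) = 0.167457.
1 − 2Q = 0.602, giving −¼ ln(0.602) = 0.126874.
d = 0.167457 + 0.126874 = 0.294331.

0.294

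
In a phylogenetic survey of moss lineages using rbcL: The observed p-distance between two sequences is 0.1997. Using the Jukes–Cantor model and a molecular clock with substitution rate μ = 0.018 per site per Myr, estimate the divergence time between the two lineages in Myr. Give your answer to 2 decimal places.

6.45

d = −(3/4) ln(1 − 4p/3) = −0.75 ln(1 − 0.266267) = −0.75 ln(0.733733)
  = −0.75 × (-0.309610) = 0.232208 substitutions/site.
Under a molecular clock d = 2μt, so t = d/(2μ) = 0.232208 / (2 × 0.018) = 6.45 Myr.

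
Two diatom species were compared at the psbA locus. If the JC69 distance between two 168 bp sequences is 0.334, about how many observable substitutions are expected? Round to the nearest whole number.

45

Invert JC69: p = (3/4)(1 − e^(−4d/3)) = 0.75 × (1 − e^(-0.445333)) = 0.75 × (1 − 0.640611) = 0.269542.
Expected differing sites = pL ≈ 0.269542 × 168 = 45.283056 ≈ 45.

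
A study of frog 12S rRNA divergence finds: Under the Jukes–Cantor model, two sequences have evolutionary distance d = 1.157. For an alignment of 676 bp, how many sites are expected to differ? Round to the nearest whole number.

Invert JC69: p = (3/4)(1 − e^(−4d/3)) = 0.75 × (1 − e^(-1.542667)) = 0.75 × (1 − 0.213810) = 0.589643.
Expected differing sites = pL ≈ 0.589643 × 676 = 398.598668 ≈ 399.

399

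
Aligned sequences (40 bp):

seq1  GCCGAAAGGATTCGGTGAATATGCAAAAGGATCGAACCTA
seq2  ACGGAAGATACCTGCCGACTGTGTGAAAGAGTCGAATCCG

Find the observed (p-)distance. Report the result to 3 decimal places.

The sequences differ at 19 of 40 positions.
p = 19/40 = 0.475.

0.475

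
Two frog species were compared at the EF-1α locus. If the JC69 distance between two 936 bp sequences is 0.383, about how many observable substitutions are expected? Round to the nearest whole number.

281

Invert JC69: p = (3/4)(1 − e^(−4d/3)) = 0.75 × (1 − e^(-0.510667)) = 0.75 × (1 − 0.600095) = 0.299929.
Expected differing sites = pL ≈ 0.299929 × 936 = 280.733544 ≈ 281.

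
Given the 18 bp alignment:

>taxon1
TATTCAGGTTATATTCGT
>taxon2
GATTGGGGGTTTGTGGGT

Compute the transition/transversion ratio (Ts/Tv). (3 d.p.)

Transitions are A↔G and C↔T; transversions are all other mismatches.
Transitions: 2. Transversions: 6.
R = 2/6 = 0.333333… ≈ 0.333 (to 3 d.p.).

0.333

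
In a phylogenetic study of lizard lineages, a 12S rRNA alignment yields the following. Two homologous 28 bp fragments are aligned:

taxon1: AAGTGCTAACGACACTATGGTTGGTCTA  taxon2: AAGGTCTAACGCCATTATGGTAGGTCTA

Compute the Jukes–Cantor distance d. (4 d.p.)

The sequences differ at 5 of 28 sites (4, 5, 12, 15, 22), so p = 5/28 ≈ 0.178571.
d = −(3/4) ln(1 − 4p/3) = −0.75 ln(1 − 0.238095) = −0.75 ln(0.761905)
  = −0.75 × (-0.271933) = 0.203950 substitutions/site.

0.2040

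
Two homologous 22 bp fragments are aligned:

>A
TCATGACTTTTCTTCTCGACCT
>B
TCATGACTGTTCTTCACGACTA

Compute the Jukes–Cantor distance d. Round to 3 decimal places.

0.208

The sequences differ at 4 of 22 sites (9, 16, 21, 22), so p = 4/22 ≈ 0.181818.
d = −(3/4) ln(1 − 4p/3) = −0.75 ln(1 − 0.242424) = −0.75 ln(0.757576)
  = −0.75 × (-0.277631) = 0.208223 substitutions/site.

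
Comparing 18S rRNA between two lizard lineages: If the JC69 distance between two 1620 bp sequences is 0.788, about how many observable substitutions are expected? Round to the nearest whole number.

Invert JC69: p = (3/4)(1 − e^(−4d/3)) = 0.75 × (1 − e^(-1.050667)) = 0.75 × (1 − 0.349704) = 0.487722.
Expected differing sites = pL ≈ 0.487722 × 1620 = 790.10964 ≈ 790.

790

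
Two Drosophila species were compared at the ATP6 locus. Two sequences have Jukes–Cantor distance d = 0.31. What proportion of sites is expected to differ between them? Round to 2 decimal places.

0.25

p = (3/4)(1 − e^(−4d/3)) = 0.75 × (1 − e^(-0.413333)) = 0.75 × (1 − 0.661442) = 0.253919.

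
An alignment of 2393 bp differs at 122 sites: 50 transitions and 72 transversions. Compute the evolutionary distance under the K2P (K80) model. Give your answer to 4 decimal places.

P = 50/2393 ≈ 0.020894 and Q = 72/2393 ≈ 0.030088.
Under the Kimura two-parameter model, d = −½ ln(1 − 2P − Q) − ¼ ln(1 − 2Q).
1 − 2P − Q = 0.928124, giving −½ ln(0.928124) = 0.037295.
1 − 2Q = 0.939824, giving −¼ ln(0.939824) = 0.015516.
d = 0.037295 + 0.015516 = 0.052811.

0.0528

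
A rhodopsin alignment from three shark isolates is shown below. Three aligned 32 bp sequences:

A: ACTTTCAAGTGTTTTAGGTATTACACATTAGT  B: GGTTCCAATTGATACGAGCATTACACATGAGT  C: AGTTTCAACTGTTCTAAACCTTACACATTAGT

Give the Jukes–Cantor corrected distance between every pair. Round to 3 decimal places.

A–B: 11/32 sites differ → p = 0.34375, d = −0.75 ln(1 − 0.458333) = 0.459828 ≈ 0.460.
A–C: 7/32 sites differ → p = 0.21875, d = −0.75 ln(1 − 0.291667) = 0.258631 ≈ 0.259.
B–C: 10/32 sites differ → p = 0.3125, d = −0.75 ln(1 − 0.416667) = 0.404248 ≈ 0.404.

d(A,B) = 0.460, d(A,C) = 0.259, d(B,C) = 0.404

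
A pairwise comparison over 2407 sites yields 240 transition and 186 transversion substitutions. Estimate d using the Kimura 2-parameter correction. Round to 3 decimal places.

P = 240/2407 ≈ 0.099709 and Q = 186/2407 ≈ 0.077275.
Under the Kimura two-parameter model, d = −½ ln(1 − 2P − Q) − ¼ ln(1 − 2Q).
1 − 2P − Q = 0.723307, giving −½ ln(0.723307) = 0.161961.
1 − 2Q = 0.84545, giving −¼ ln(0.84545) = 0.041972.
d = 0.161961 + 0.041972 = 0.203933.

0.204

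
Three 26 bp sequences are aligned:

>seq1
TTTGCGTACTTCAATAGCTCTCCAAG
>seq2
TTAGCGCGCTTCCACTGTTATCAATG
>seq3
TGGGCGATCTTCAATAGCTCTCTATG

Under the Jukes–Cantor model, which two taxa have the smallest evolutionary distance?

seq1 and seq3

seq1–seq2: 10/26 differ, p = 0.385, d = 0.539.
seq1–seq3: 6/26 differ, p = 0.231, d = 0.276.
seq2–seq3: 10/26 differ, p = 0.385, d = 0.539.
The smallest distance is between seq1 and seq3.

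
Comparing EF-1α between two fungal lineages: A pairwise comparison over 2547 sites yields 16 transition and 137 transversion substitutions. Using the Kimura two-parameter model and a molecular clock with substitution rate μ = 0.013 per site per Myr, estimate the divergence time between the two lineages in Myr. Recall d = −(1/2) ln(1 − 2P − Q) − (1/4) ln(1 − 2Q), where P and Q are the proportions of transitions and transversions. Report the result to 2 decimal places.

2.41

P = 16/2547 ≈ 0.006282 and Q = 137/2547 ≈ 0.053789.
Under the Kimura two-parameter model, d = −½ ln(1 − 2P − Q) − ¼ ln(1 − 2Q).
1 − 2P − Q = 0.933647, giving −½ ln(0.933647) = 0.034328.
1 − 2Q = 0.892422, giving −¼ ln(0.892422) = 0.028454.
d = 0.034328 + 0.028454 = 0.062782.
Under a molecular clock d = 2μt, so t = d/(2μ) = 0.062782 / (2 × 0.013) = 2.41 Myr.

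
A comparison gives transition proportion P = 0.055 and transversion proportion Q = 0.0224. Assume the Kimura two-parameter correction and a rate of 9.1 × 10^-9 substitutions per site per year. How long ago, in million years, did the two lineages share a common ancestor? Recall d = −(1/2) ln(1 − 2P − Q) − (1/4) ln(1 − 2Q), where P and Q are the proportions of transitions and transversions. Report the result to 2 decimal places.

Under the Kimura two-parameter model, d = −½ ln(1 − 2P − Q) − ¼ ln(1 − 2Q).
1 − 2P − Q = 0.8676, giving −½ ln(0.8676) = 0.071012.
1 − 2Q = 0.9552, giving −¼ ln(0.9552) = 0.011459.
d = 0.071012 + 0.011459 = 0.082471.
Under a molecular clock d = 2μt, so t = d/(2μ) = 0.082471 / (2 × 9.1 × 10^-9) = 4.53 million years.

4.53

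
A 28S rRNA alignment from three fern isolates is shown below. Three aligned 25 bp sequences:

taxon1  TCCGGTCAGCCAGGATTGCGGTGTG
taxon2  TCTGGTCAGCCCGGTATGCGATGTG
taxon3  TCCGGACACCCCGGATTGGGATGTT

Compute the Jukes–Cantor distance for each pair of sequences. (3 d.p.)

d(taxon1,taxon2) = 0.233, d(taxon1,taxon3) = 0.289, d(taxon2,taxon3) = 0.351

taxon1–taxon2: 5/25 sites differ → p = 0.2, d = −0.75 ln(1 − 0.266667) = 0.232617 ≈ 0.233.
taxon1–taxon3: 6/25 sites differ → p = 0.24, d = −0.75 ln(1 − 0.32) = 0.289247 ≈ 0.289.
taxon2–taxon3: 7/25 sites differ → p = 0.28, d = −0.75 ln(1 − 0.373333) = 0.350505 ≈ 0.351.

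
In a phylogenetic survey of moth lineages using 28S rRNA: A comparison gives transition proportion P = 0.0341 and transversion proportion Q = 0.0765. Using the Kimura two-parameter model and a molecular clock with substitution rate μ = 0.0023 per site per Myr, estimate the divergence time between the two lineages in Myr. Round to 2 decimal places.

Under the Kimura two-parameter model, d = −½ ln(1 − 2P − Q) − ¼ ln(1 − 2Q).
1 − 2P − Q = 0.8553, giving −½ ln(0.8553) = 0.078151.
1 − 2Q = 0.847, giving −¼ ln(0.847) = 0.041514.
d = 0.078151 + 0.041514 = 0.119665.
Under a molecular clock d = 2μt, so t = d/(2μ) = 0.119665 / (2 × 0.0023) = 26.01 Myr.

26.01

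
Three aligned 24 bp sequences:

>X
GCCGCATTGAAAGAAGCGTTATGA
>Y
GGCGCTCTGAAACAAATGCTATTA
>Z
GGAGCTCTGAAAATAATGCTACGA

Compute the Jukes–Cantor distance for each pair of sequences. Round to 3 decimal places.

d(X,Y) = 0.441, d(X,Z) = 0.608, d(Y,Z) = 0.244

X–Y: 8/24 sites differ → p ≈ 0.333333, d = −0.75 ln(1 − 0.444444) = 0.440839 ≈ 0.441.
X–Z: 10/24 sites differ → p ≈ 0.416667, d = −0.75 ln(1 − 0.555556) = 0.608198 ≈ 0.608.
Y–Z: 5/24 sites differ → p ≈ 0.208333, d = −0.75 ln(1 − 0.277777) = 0.244066 ≈ 0.244.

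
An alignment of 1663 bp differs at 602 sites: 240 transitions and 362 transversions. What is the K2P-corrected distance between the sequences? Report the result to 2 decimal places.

P = 240/1663 ≈ 0.144317 and Q = 362/1663 ≈ 0.217679.
Under the Kimura two-parameter model, d = −½ ln(1 − 2P − Q) − ¼ ln(1 − 2Q).
1 − 2P − Q = 0.493687, giving −½ ln(0.493687) = 0.352927.
1 − 2Q = 0.564642, giving −¼ ln(0.564642) = 0.142891.
d = 0.352927 + 0.142891 = 0.495818.

0.50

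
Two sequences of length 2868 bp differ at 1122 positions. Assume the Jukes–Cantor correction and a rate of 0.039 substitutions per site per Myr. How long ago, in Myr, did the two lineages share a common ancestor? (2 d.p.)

p = 1122/2868 ≈ 0.391213.
d = −(3/4) ln(1 − 4p/3) = −0.75 ln(1 − 0.521617) = −0.75 ln(0.478383)
  = −0.75 × (-0.737344) = 0.553008 substitutions/site.
Under a molecular clock d = 2μt, so t = d/(2μ) = 0.553008 / (2 × 0.039) = 7.09 Myr.

7.09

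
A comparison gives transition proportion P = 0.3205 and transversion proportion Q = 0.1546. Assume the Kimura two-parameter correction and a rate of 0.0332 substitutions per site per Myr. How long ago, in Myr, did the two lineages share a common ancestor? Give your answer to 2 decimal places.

13.35

Under the Kimura two-parameter model, d = −½ ln(1 − 2P − Q) − ¼ ln(1 − 2Q).
1 − 2P − Q = 0.2044, giving −½ ln(0.2044) = 0.793838.
1 − 2Q = 0.6908, giving −¼ ln(0.6908) = 0.092476.
d = 0.793838 + 0.092476 = 0.886314.
Under a molecular clock d = 2μt, so t = d/(2μ) = 0.886314 / (2 × 0.0332) = 13.35 Myr.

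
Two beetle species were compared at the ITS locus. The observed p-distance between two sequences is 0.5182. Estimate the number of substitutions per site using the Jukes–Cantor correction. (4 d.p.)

d = −(3/4) ln(1 − 4p/3) = −0.75 ln(1 − 0.690933) = −0.75 ln(0.309067)
  = −0.75 × (-1.174197) = 0.880648 substitutions/site.

0.8806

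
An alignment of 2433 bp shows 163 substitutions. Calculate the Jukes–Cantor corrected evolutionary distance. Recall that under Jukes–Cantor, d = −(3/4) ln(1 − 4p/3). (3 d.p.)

0.070

p = 163/2433 ≈ 0.066995.
d = −(3/4) ln(1 − 4p/3) = −0.75 ln(1 − 0.089327) = −0.75 ln(0.910673)
  = −0.75 × (-0.093571) = 0.070178 substitutions/site.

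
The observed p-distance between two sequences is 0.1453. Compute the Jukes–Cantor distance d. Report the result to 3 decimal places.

0.162

d = −(3/4) ln(1 − 4p/3) = −0.75 ln(1 − 0.193733) = −0.75 ln(0.806267)
  = −0.75 × (-0.215340) = 0.161505 substitutions/site.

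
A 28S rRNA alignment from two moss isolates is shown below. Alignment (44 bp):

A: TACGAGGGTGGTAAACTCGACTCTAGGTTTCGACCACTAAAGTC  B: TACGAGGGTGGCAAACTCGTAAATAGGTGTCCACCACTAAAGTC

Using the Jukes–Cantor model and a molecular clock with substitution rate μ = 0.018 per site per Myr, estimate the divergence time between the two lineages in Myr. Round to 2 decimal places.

The sequences differ at 7 of 44 sites (12, 20, 21, 22, 23, 29, 32), so p = 7/44 ≈ 0.159091.
d = −(3/4) ln(1 − 4p/3) = −0.75 ln(1 − 0.212121) = −0.75 ln(0.787879)
  = −0.75 × (-0.238411) = 0.178808 substitutions/site.
Under a molecular clock d = 2μt, so t = d/(2μ) = 0.178808 / (2 × 0.018) = 4.97 Myr.

4.97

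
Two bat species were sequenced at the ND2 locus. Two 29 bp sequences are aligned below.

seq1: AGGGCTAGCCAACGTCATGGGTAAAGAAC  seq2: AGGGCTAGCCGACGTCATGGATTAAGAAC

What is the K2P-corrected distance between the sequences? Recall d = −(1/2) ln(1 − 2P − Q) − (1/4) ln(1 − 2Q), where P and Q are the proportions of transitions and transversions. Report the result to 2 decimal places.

Of 29 sites, 2 differences are transitions and 1 are transversions, so P = 2/29 ≈ 0.068966 and Q = 1/29 ≈ 0.034483.
Under the Kimura two-parameter model, d = −½ ln(1 − 2P − Q) − ¼ ln(1 − 2Q).
1 − 2P − Q = 0.827585, giving −½ ln(0.827585) = 0.094622.
1 − 2Q = 0.931034, giving −¼ ln(0.931034) = 0.017865.
d = 0.094622 + 0.017865 = 0.112487.

0.11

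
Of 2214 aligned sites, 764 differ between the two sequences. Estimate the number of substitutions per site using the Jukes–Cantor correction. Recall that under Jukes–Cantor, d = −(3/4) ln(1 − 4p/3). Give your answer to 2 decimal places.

0.46

p = 764/2214 ≈ 0.345077.
d = −(3/4) ln(1 − 4p/3) = −0.75 ln(1 − 0.460103) = −0.75 ln(0.539897)
  = −0.75 × (-0.616377) = 0.462283 substitutions/site.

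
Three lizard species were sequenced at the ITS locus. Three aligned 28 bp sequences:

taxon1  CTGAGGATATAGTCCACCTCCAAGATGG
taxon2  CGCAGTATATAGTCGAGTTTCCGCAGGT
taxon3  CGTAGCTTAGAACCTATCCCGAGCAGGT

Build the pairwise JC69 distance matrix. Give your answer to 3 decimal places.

taxon1–taxon2: 12/28 sites differ → p ≈ 0.428571, d = −0.75 ln(1 − 0.571428) = 0.635472 ≈ 0.635.
taxon1–taxon3: 15/28 sites differ → p ≈ 0.535714, d = −0.75 ln(1 − 0.714285) = 0.939570 ≈ 0.940.
taxon2–taxon3: 13/28 sites differ → p ≈ 0.464286, d = −0.75 ln(1 − 0.619048) = 0.723811 ≈ 0.724.

d(taxon1,taxon2) = 0.635, d(taxon1,taxon3) = 0.940, d(taxon2,taxon3) = 0.724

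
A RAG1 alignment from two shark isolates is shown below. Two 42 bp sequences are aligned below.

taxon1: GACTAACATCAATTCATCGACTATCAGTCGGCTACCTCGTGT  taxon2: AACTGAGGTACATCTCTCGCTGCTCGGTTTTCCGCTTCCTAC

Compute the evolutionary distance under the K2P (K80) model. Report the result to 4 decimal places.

Of 42 sites, 13 differences are transitions and 10 are transversions, so P = 13/42 ≈ 0.309524 and Q = 10/42 ≈ 0.238095.
Under the Kimura two-parameter model, d = −½ ln(1 − 2P − Q) − ¼ ln(1 − 2Q).
1 − 2P − Q = 0.142857, giving −½ ln(0.142857) = 0.972956.
1 − 2Q = 0.52381, giving −¼ ln(0.52381) = 0.161657.
d = 0.972956 + 0.161657 = 1.134613.

1.1346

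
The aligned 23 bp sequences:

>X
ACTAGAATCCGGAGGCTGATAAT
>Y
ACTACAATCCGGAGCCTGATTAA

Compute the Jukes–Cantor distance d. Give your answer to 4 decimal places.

0.1979

The sequences differ at 4 of 23 sites (5, 15, 21, 23), so p = 4/23 ≈ 0.173913.
d = −(3/4) ln(1 − 4p/3) = −0.75 ln(1 − 0.231884) = −0.75 ln(0.768116)
  = −0.75 × (-0.263815) = 0.197861 substitutions/site.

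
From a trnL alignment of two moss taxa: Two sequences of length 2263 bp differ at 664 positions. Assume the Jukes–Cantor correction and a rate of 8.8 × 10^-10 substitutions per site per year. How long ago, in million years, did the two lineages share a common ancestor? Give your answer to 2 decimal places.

p = 664/2263 ≈ 0.293416.
d = −(3/4) ln(1 − 4p/3) = −0.75 ln(1 − 0.391221) = −0.75 ln(0.608779)
  = −0.75 × (-0.496300) = 0.372225 substitutions/site.
Under a molecular clock d = 2μt, so t = d/(2μ) = 0.372225 / (2 × 8.8 × 10^-10) = 211.49 million years.

211.49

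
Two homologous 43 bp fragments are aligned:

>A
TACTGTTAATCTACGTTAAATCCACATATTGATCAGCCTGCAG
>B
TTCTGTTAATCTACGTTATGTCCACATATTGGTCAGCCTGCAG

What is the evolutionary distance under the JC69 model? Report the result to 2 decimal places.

0.10

The sequences differ at 4 of 43 sites (2, 19, 20, 32), so p = 4/43 ≈ 0.093023.
d = −(3/4) ln(1 − 4p/3) = −0.75 ln(1 − 0.124031) = −0.75 ln(0.875969)
  = −0.75 × (-0.132425) = 0.099319 substitutions/site.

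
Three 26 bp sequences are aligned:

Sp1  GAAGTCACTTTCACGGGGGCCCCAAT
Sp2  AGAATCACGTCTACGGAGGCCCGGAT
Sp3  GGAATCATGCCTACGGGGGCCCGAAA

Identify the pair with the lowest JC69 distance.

Sp1–Sp2: 9/26 differ, p = 0.346, d = 0.464.
Sp1–Sp3: 9/26 differ, p = 0.346, d = 0.464.
Sp2–Sp3: 6/26 differ, p = 0.231, d = 0.276.
The smallest distance is between Sp2 and Sp3.

Sp2 and Sp3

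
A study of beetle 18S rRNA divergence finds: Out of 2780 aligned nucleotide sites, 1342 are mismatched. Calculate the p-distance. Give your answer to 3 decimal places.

p = 1342/2780 = 0.482733… ≈ 0.483 (to 3 d.p.).

0.483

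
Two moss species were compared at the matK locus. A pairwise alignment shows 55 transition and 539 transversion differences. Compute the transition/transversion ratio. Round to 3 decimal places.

R = 55/539 = 0.102040… ≈ 0.102 (to 3 d.p.).

0.102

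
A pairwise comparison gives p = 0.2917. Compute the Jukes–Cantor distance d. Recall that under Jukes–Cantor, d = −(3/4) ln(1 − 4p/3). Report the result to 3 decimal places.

d = −(3/4) ln(1 − 4p/3) = −0.75 ln(1 − 0.388933) = −0.75 ln(0.611067)
  = −0.75 × (-0.492549) = 0.369412 substitutions/site.

0.369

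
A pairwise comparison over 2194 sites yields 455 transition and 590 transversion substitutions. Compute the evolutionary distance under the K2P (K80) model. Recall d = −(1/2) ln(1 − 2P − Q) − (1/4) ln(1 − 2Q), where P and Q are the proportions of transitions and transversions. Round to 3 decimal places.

0.768

P = 455/2194 ≈ 0.207384 and Q = 590/2194 ≈ 0.268915.
Under the Kimura two-parameter model, d = −½ ln(1 − 2P − Q) − ¼ ln(1 − 2Q).
1 − 2P − Q = 0.316317, giving −½ ln(0.316317) = 0.575505.
1 − 2Q = 0.46217, giving −¼ ln(0.46217) = 0.192956.
d = 0.575505 + 0.192956 = 0.768461.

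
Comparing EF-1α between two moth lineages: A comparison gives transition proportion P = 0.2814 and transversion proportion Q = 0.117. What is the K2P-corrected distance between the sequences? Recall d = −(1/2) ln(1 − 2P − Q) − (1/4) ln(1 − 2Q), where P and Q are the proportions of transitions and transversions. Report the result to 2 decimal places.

0.64

Under the Kimura two-parameter model, d = −½ ln(1 − 2P − Q) − ¼ ln(1 − 2Q).
1 − 2P − Q = 0.3202, giving −½ ln(0.3202) = 0.569405.
1 − 2Q = 0.766, giving −¼ ln(0.766) = 0.066643.
d = 0.569405 + 0.066643 = 0.636048.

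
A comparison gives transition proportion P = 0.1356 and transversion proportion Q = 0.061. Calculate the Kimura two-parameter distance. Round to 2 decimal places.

0.23

Under the Kimura two-parameter model, d = −½ ln(1 − 2P − Q) − ¼ ln(1 − 2Q).
1 − 2P − Q = 0.6678, giving −½ ln(0.6678) = 0.201883.
1 − 2Q = 0.878, giving −¼ ln(0.878) = 0.032527.
d = 0.201883 + 0.032527 = 0.234410.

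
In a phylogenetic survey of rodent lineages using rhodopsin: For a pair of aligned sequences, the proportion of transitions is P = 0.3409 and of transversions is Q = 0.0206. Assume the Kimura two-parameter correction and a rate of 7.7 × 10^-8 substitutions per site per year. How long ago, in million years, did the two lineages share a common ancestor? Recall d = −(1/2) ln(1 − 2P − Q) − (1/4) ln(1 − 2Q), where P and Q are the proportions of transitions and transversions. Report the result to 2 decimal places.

Under the Kimura two-parameter model, d = −½ ln(1 − 2P − Q) − ¼ ln(1 − 2Q).
1 − 2P − Q = 0.2976, giving −½ ln(0.2976) = 0.606002.
1 − 2Q = 0.9588, giving −¼ ln(0.9588) = 0.010518.
d = 0.606002 + 0.010518 = 0.616520.
Under a molecular clock d = 2μt, so t = d/(2μ) = 0.616520 / (2 × 7.7 × 10^-8) = 4.00 million years.

4.00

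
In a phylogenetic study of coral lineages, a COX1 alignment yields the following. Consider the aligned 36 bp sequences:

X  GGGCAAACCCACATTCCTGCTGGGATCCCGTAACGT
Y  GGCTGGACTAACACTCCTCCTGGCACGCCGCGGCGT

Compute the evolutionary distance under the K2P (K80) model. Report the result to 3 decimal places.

0.591

Of 36 sites, 9 differences are transitions and 5 are transversions, so P = 9/36 = 0.25 and Q = 5/36 ≈ 0.138889.
Under the Kimura two-parameter model, d = −½ ln(1 − 2P − Q) − ¼ ln(1 − 2Q).
1 − 2P − Q = 0.361111, giving −½ ln(0.361111) = 0.509285.
1 − 2Q = 0.722222, giving −¼ ln(0.722222) = 0.081356.
d = 0.509285 + 0.081356 = 0.590641.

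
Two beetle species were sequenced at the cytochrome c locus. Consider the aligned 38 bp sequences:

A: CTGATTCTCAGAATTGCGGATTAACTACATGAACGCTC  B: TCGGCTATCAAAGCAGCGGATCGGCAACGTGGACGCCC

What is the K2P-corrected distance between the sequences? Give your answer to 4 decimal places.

0.7631

Of 38 sites, 13 differences are transitions and 3 are transversions, so P = 13/38 ≈ 0.342105 and Q = 3/38 ≈ 0.078947.
Under the Kimura two-parameter model, d = −½ ln(1 − 2P − Q) − ¼ ln(1 − 2Q).
1 − 2P − Q = 0.236843, giving −½ ln(0.236843) = 0.720179.
1 − 2Q = 0.842106, giving −¼ ln(0.842106) = 0.042962.
d = 0.720179 + 0.042962 = 0.763141.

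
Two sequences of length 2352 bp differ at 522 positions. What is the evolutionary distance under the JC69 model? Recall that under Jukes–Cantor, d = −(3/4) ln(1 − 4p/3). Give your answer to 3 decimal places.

p = 522/2352 ≈ 0.221939.
d = −(3/4) ln(1 − 4p/3) = −0.75 ln(1 − 0.295919) = −0.75 ln(0.704081)
  = −0.75 × (-0.350862) = 0.263147 substitutions/site.

0.263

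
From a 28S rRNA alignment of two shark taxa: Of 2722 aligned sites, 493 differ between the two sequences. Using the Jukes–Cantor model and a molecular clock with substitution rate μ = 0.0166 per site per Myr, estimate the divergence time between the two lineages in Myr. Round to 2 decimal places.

6.24

p = 493/2722 ≈ 0.181117.
d = −(3/4) ln(1 − 4p/3) = −0.75 ln(1 − 0.241489) = −0.75 ln(0.758511)
  = −0.75 × (-0.276398) = 0.207299 substitutions/site.
Under a molecular clock d = 2μt, so t = d/(2μ) = 0.207299 / (2 × 0.0166) = 6.24 Myr.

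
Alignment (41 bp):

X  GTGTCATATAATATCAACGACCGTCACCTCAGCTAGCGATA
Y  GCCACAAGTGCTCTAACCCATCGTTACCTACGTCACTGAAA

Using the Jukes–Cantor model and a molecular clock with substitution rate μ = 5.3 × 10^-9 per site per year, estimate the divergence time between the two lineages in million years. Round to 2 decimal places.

74.36

The sequences differ at 20 of 41 sites, so p = 20/41 ≈ 0.487805.
d = −(3/4) ln(1 − 4p/3) = −0.75 ln(1 − 0.650407) = −0.75 ln(0.349593)
  = −0.75 × (-1.050986) = 0.788240 substitutions/site.
Under a molecular clock d = 2μt, so t = d/(2μ) = 0.788240 / (2 × 5.3 × 10^-9) = 74.36 million years.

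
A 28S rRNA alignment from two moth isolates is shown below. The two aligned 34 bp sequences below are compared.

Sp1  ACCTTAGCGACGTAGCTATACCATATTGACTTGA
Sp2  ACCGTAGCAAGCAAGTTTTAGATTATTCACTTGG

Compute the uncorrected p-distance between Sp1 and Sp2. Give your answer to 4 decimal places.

The sequences differ at 12 of 34 positions.
p = 12/34 = 0.352941… ≈ 0.3529 (to 4 d.p.).

0.3529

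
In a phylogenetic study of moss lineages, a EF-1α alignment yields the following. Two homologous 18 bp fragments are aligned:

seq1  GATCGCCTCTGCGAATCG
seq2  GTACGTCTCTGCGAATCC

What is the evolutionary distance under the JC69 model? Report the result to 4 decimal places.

0.2635

The sequences differ at 4 of 18 sites (2, 3, 6, 18), so p = 4/18 ≈ 0.222222.
d = −(3/4) ln(1 − 4p/3) = −0.75 ln(1 − 0.296296) = −0.75 ln(0.703704)
  = −0.75 × (-0.351397) = 0.263548 substitutions/site.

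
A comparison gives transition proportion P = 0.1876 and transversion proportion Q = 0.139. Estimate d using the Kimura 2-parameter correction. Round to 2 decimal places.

Under the Kimura two-parameter model, d = −½ ln(1 − 2P − Q) − ¼ ln(1 − 2Q).
1 − 2P − Q = 0.4858, giving −½ ln(0.4858) = 0.360979.
1 − 2Q = 0.722, giving −¼ ln(0.722) = 0.081433.
d = 0.360979 + 0.081433 = 0.442412.

0.44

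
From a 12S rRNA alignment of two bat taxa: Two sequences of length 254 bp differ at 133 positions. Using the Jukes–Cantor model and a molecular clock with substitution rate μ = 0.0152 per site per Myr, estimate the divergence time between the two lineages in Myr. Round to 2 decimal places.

29.55

p = 133/254 ≈ 0.523622.
d = −(3/4) ln(1 − 4p/3) = −0.75 ln(1 − 0.698163) = −0.75 ln(0.301837)
  = −0.75 × (-1.197868) = 0.898401 substitutions/site.
Under a molecular clock d = 2μt, so t = d/(2μ) = 0.898401 / (2 × 0.0152) = 29.55 Myr.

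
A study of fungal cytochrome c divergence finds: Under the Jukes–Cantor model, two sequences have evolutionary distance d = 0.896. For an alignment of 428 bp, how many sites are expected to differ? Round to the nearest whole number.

Invert JC69: p = (3/4)(1 − e^(−4d/3)) = 0.75 × (1 − e^(-1.194667)) = 0.75 × (1 − 0.302805) = 0.522896.
Expected differing sites = pL ≈ 0.522896 × 428 = 223.799488 ≈ 224.

224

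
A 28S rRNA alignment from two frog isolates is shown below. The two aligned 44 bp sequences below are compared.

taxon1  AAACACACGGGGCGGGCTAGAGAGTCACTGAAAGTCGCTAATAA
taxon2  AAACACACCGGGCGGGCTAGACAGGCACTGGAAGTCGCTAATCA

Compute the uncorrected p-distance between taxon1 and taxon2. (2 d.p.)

The sequences differ at 5 of 44 positions (sites 9, 22, 25, 31, 43).
p = 5/44 = 0.113636… ≈ 0.11 (to 2 d.p.).

0.11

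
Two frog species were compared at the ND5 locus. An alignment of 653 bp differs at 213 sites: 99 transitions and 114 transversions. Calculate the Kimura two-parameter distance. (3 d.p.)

P = 99/653 ≈ 0.151608 and Q = 114/653 ≈ 0.174579.
Under the Kimura two-parameter model, d = −½ ln(1 − 2P − Q) − ¼ ln(1 − 2Q).
1 − 2P − Q = 0.522205, giving −½ ln(0.522205) = 0.324848.
1 − 2Q = 0.650842, giving −¼ ln(0.650842) = 0.107372.
d = 0.324848 + 0.107372 = 0.432220.

0.432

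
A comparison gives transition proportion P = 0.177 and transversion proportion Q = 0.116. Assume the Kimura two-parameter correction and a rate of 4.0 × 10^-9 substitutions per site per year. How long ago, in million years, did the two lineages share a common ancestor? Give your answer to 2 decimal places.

Under the Kimura two-parameter model, d = −½ ln(1 − 2P − Q) − ¼ ln(1 − 2Q).
1 − 2P − Q = 0.53, giving −½ ln(0.53) = 0.317439.
1 − 2Q = 0.768, giving −¼ ln(0.768) = 0.065991.
d = 0.317439 + 0.065991 = 0.383430.
Under a molecular clock d = 2μt, so t = d/(2μ) = 0.383430 / (2 × 4.0 × 10^-9) = 47.93 million years.

47.93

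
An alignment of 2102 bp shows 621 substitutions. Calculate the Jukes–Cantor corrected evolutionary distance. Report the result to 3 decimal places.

p = 621/2102 ≈ 0.295433.
d = −(3/4) ln(1 − 4p/3) = −0.75 ln(1 − 0.393911) = −0.75 ln(0.606089)
  = −0.75 × (-0.500728) = 0.375546 substitutions/site.

0.376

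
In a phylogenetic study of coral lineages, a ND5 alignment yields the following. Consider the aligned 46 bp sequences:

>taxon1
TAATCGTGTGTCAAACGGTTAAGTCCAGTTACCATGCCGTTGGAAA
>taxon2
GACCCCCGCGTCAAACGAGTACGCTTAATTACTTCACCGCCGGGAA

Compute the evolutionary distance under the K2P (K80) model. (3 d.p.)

Of 46 sites, 14 differences are transitions and 6 are transversions, so P = 14/46 ≈ 0.304348 and Q = 6/46 ≈ 0.130435.
Under the Kimura two-parameter model, d = −½ ln(1 − 2P − Q) − ¼ ln(1 − 2Q).
1 − 2P − Q = 0.260869, giving −½ ln(0.260869) = 0.671868.
1 − 2Q = 0.73913, giving −¼ ln(0.73913) = 0.075570.
d = 0.671868 + 0.075570 = 0.747438.

0.747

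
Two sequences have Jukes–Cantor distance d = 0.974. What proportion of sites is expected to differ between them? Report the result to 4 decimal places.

0.5453

p = (3/4)(1 − e^(−4d/3)) = 0.75 × (1 − e^(-1.298667)) = 0.75 × (1 − 0.272895) = 0.545329.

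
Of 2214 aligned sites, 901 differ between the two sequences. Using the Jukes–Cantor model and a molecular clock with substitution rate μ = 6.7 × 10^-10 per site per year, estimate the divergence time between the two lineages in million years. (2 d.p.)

437.81

p = 901/2214 ≈ 0.406956.
d = −(3/4) ln(1 − 4p/3) = −0.75 ln(1 − 0.542608) = −0.75 ln(0.457392)
  = −0.75 × (-0.782214) = 0.586661 substitutions/site.
Under a molecular clock d = 2μt, so t = d/(2μ) = 0.586661 / (2 × 6.7 × 10^-10) = 437.81 million years.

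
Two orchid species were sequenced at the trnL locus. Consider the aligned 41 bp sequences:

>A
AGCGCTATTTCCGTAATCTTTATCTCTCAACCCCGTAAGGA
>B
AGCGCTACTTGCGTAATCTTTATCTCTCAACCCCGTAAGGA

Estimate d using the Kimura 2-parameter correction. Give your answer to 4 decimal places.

0.0505

Of 41 sites, 1 differences are transitions and 1 are transversions, so P = 1/41 ≈ 0.02439 and Q = 1/41 ≈ 0.02439.
Under the Kimura two-parameter model, d = −½ ln(1 − 2P − Q) − ¼ ln(1 − 2Q).
1 − 2P − Q = 0.92683, giving −½ ln(0.92683) = 0.037993.
1 − 2Q = 0.95122, giving −¼ ln(0.95122) = 0.012502.
d = 0.037993 + 0.012502 = 0.050495.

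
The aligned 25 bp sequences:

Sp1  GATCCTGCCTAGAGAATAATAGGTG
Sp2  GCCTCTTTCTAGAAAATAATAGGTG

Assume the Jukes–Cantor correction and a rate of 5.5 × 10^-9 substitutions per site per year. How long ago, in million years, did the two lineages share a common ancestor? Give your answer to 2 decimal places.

26.30

The sequences differ at 6 of 25 sites (2, 3, 4, 7, 8, 14), so p = 6/25 = 0.24.
d = −(3/4) ln(1 − 4p/3) = −0.75 ln(1 − 0.32) = −0.75 ln(0.68)
  = −0.75 × (-0.385662) = 0.289247 substitutions/site.
Under a molecular clock d = 2μt, so t = d/(2μ) = 0.289247 / (2 × 5.5 × 10^-9) = 26.30 million years.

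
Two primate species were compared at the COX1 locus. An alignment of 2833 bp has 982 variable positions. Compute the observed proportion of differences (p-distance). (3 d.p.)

0.347

p = 982/2833 = 0.346629… ≈ 0.347 (to 3 d.p.).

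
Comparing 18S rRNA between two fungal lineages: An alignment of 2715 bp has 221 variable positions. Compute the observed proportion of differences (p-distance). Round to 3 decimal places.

0.081

p = 221/2715 = 0.081399… ≈ 0.081 (to 3 d.p.).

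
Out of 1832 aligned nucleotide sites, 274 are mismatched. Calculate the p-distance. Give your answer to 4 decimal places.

0.1496

p = 274/1832 = 0.149563… ≈ 0.1496 (to 4 d.p.).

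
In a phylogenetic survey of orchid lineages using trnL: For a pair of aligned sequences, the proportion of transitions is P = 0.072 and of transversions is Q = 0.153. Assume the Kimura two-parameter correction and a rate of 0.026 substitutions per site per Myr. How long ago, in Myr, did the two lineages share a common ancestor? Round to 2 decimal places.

Under the Kimura two-parameter model, d = −½ ln(1 − 2P − Q) − ¼ ln(1 − 2Q).
1 − 2P − Q = 0.703, giving −½ ln(0.703) = 0.176199.
1 − 2Q = 0.694, giving −¼ ln(0.694) = 0.091321.
d = 0.176199 + 0.091321 = 0.267520.
Under a molecular clock d = 2μt, so t = d/(2μ) = 0.267520 / (2 × 0.026) = 5.14 Myr.

5.14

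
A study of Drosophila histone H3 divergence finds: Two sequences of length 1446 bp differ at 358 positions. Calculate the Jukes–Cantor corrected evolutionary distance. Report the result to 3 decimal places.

p = 358/1446 ≈ 0.24758.
d = −(3/4) ln(1 − 4p/3) = −0.75 ln(1 − 0.330107) = −0.75 ln(0.669893)
  = −0.75 × (-0.400637) = 0.300478 substitutions/site.

0.300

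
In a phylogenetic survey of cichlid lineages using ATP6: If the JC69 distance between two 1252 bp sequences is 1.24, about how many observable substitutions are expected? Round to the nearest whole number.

759

Invert JC69: p = (3/4)(1 − e^(−4d/3)) = 0.75 × (1 − e^(-1.653333)) = 0.75 × (1 − 0.191411) = 0.606442.
Expected differing sites = pL ≈ 0.606442 × 1252 = 759.265384 ≈ 759.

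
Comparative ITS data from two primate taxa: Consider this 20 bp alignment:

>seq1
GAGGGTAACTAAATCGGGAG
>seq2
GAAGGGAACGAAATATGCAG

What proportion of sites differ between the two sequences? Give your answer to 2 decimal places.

The sequences differ at 6 of 20 positions (sites 3, 6, 10, 15, 16, 18).
p = 6/20 = 0.30.

0.30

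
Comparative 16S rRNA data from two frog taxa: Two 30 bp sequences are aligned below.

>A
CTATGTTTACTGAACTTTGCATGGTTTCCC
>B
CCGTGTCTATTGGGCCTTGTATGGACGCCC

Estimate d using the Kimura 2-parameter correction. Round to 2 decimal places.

Of 30 sites, 9 differences are transitions and 2 are transversions, so P = 9/30 = 0.3 and Q = 2/30 ≈ 0.066667.
Under the Kimura two-parameter model, d = −½ ln(1 − 2P − Q) − ¼ ln(1 − 2Q).
1 − 2P − Q = 0.333333, giving −½ ln(0.333333) = 0.549307.
1 − 2Q = 0.866666, giving −¼ ln(0.866666) = 0.035775.
d = 0.549307 + 0.035775 = 0.585082.

0.59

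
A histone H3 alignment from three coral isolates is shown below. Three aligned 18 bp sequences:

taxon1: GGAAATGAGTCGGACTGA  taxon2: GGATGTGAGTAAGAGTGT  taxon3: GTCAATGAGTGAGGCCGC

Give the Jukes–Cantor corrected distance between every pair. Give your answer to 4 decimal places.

d(taxon1,taxon2) = 0.4408, d(taxon1,taxon3) = 0.5482, d(taxon2,taxon3) = 0.8240

taxon1–taxon2: 6/18 sites differ → p ≈ 0.333333, d = −0.75 ln(1 − 0.444444) = 0.440839 ≈ 0.4408.
taxon1–taxon3: 7/18 sites differ → p ≈ 0.388889, d = −0.75 ln(1 − 0.518519) = 0.548166 ≈ 0.5482.
taxon2–taxon3: 9/18 sites differ → p = 0.5, d = −0.75 ln(1 − 0.666667) = 0.823960 ≈ 0.8240.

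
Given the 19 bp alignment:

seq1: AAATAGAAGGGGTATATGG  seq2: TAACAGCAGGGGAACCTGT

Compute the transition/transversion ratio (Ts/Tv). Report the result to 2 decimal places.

Transitions are A↔G and C↔T; transversions are all other mismatches.
Transitions: 2. Transversions: 5.
R = 2/5 = 0.40.

0.40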